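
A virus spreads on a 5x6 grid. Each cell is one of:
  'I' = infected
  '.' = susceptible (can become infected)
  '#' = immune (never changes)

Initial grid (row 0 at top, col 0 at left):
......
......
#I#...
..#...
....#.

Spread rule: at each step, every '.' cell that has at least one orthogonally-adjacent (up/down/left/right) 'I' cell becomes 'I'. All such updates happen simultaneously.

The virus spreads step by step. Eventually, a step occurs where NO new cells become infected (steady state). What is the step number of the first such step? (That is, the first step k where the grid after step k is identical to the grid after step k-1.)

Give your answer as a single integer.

Answer: 9

Derivation:
Step 0 (initial): 1 infected
Step 1: +2 new -> 3 infected
Step 2: +5 new -> 8 infected
Step 3: +5 new -> 13 infected
Step 4: +4 new -> 17 infected
Step 5: +4 new -> 21 infected
Step 6: +3 new -> 24 infected
Step 7: +1 new -> 25 infected
Step 8: +1 new -> 26 infected
Step 9: +0 new -> 26 infected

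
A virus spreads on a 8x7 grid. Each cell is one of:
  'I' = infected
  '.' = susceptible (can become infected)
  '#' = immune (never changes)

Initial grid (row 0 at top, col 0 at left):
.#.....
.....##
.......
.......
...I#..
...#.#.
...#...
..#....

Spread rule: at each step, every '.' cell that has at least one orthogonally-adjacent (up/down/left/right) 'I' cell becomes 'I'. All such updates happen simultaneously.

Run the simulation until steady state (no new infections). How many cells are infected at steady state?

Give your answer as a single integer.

Answer: 48

Derivation:
Step 0 (initial): 1 infected
Step 1: +2 new -> 3 infected
Step 2: +5 new -> 8 infected
Step 3: +8 new -> 16 infected
Step 4: +10 new -> 26 infected
Step 5: +8 new -> 34 infected
Step 6: +4 new -> 38 infected
Step 7: +3 new -> 41 infected
Step 8: +2 new -> 43 infected
Step 9: +2 new -> 45 infected
Step 10: +2 new -> 47 infected
Step 11: +1 new -> 48 infected
Step 12: +0 new -> 48 infected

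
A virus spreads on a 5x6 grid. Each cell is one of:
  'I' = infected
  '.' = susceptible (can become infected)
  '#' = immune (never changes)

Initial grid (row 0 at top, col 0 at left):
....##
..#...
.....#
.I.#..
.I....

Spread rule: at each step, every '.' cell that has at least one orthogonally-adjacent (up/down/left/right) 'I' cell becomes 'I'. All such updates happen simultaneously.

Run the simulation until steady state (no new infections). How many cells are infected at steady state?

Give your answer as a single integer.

Step 0 (initial): 2 infected
Step 1: +5 new -> 7 infected
Step 2: +4 new -> 11 infected
Step 3: +4 new -> 15 infected
Step 4: +6 new -> 21 infected
Step 5: +3 new -> 24 infected
Step 6: +1 new -> 25 infected
Step 7: +0 new -> 25 infected

Answer: 25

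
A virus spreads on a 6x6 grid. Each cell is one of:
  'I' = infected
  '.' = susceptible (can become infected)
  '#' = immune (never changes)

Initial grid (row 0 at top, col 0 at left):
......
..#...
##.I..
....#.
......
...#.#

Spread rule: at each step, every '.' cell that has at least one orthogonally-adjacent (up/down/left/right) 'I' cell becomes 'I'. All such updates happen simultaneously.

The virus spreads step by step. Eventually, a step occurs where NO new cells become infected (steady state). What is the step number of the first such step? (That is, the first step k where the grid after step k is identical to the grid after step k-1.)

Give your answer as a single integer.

Answer: 7

Derivation:
Step 0 (initial): 1 infected
Step 1: +4 new -> 5 infected
Step 2: +5 new -> 10 infected
Step 3: +7 new -> 17 infected
Step 4: +7 new -> 24 infected
Step 5: +4 new -> 28 infected
Step 6: +2 new -> 30 infected
Step 7: +0 new -> 30 infected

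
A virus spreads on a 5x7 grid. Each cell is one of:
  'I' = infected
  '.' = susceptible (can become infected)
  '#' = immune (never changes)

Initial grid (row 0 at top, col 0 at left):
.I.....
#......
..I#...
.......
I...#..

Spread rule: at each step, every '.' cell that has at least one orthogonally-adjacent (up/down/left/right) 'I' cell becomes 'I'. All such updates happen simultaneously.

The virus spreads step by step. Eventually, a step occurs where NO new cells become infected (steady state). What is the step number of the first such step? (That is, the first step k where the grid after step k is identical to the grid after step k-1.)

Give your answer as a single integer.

Step 0 (initial): 3 infected
Step 1: +8 new -> 11 infected
Step 2: +6 new -> 17 infected
Step 3: +4 new -> 21 infected
Step 4: +4 new -> 25 infected
Step 5: +5 new -> 30 infected
Step 6: +2 new -> 32 infected
Step 7: +0 new -> 32 infected

Answer: 7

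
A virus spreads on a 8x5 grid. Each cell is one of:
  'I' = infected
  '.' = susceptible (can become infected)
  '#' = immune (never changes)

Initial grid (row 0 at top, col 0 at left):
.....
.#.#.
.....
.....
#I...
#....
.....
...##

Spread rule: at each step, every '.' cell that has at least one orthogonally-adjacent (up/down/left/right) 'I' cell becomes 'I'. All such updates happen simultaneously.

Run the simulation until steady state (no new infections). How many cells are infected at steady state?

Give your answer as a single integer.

Step 0 (initial): 1 infected
Step 1: +3 new -> 4 infected
Step 2: +6 new -> 10 infected
Step 3: +8 new -> 18 infected
Step 4: +8 new -> 26 infected
Step 5: +4 new -> 30 infected
Step 6: +3 new -> 33 infected
Step 7: +1 new -> 34 infected
Step 8: +0 new -> 34 infected

Answer: 34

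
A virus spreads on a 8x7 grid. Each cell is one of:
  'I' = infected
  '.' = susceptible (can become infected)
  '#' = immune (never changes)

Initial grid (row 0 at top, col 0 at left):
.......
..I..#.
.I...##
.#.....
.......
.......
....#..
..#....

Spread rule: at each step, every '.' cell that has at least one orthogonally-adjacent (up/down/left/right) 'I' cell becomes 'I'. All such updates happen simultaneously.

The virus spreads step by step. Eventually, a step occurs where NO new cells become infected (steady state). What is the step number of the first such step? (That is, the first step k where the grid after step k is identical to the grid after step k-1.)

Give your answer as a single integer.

Answer: 11

Derivation:
Step 0 (initial): 2 infected
Step 1: +5 new -> 7 infected
Step 2: +7 new -> 14 infected
Step 3: +6 new -> 20 infected
Step 4: +6 new -> 26 infected
Step 5: +7 new -> 33 infected
Step 6: +7 new -> 40 infected
Step 7: +4 new -> 44 infected
Step 8: +3 new -> 47 infected
Step 9: +2 new -> 49 infected
Step 10: +1 new -> 50 infected
Step 11: +0 new -> 50 infected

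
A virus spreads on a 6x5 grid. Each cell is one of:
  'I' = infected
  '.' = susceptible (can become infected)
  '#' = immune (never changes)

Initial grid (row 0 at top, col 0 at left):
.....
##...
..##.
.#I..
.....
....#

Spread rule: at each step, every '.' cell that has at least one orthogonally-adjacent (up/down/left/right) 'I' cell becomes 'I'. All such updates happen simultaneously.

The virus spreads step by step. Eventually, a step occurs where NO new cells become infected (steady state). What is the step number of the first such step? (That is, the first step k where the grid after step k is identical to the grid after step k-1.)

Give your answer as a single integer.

Answer: 10

Derivation:
Step 0 (initial): 1 infected
Step 1: +2 new -> 3 infected
Step 2: +4 new -> 7 infected
Step 3: +5 new -> 12 infected
Step 4: +3 new -> 15 infected
Step 5: +3 new -> 18 infected
Step 6: +3 new -> 21 infected
Step 7: +1 new -> 22 infected
Step 8: +1 new -> 23 infected
Step 9: +1 new -> 24 infected
Step 10: +0 new -> 24 infected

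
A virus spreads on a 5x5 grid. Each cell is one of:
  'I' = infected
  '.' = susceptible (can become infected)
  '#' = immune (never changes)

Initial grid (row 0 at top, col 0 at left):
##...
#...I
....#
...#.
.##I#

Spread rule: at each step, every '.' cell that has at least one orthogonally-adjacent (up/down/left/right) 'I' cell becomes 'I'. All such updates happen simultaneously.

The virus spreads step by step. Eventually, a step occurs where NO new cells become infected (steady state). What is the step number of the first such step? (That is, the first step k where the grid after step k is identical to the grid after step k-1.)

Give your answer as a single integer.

Answer: 8

Derivation:
Step 0 (initial): 2 infected
Step 1: +2 new -> 4 infected
Step 2: +3 new -> 7 infected
Step 3: +3 new -> 10 infected
Step 4: +2 new -> 12 infected
Step 5: +2 new -> 14 infected
Step 6: +1 new -> 15 infected
Step 7: +1 new -> 16 infected
Step 8: +0 new -> 16 infected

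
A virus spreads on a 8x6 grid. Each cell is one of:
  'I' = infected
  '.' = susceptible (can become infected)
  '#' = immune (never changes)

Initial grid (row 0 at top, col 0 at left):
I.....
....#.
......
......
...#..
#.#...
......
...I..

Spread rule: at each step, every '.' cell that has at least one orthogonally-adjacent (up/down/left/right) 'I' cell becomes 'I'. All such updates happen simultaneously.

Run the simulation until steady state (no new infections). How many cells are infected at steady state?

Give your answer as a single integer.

Step 0 (initial): 2 infected
Step 1: +5 new -> 7 infected
Step 2: +8 new -> 15 infected
Step 3: +8 new -> 23 infected
Step 4: +9 new -> 32 infected
Step 5: +6 new -> 38 infected
Step 6: +5 new -> 43 infected
Step 7: +1 new -> 44 infected
Step 8: +0 new -> 44 infected

Answer: 44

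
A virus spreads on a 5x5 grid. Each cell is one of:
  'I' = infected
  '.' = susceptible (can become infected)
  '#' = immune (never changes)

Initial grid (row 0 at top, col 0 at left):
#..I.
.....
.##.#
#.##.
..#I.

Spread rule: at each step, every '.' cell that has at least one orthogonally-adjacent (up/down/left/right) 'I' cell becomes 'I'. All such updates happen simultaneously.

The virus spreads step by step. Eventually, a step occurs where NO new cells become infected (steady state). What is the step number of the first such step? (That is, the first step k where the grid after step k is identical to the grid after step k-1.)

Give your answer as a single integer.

Answer: 6

Derivation:
Step 0 (initial): 2 infected
Step 1: +4 new -> 6 infected
Step 2: +5 new -> 11 infected
Step 3: +1 new -> 12 infected
Step 4: +1 new -> 13 infected
Step 5: +1 new -> 14 infected
Step 6: +0 new -> 14 infected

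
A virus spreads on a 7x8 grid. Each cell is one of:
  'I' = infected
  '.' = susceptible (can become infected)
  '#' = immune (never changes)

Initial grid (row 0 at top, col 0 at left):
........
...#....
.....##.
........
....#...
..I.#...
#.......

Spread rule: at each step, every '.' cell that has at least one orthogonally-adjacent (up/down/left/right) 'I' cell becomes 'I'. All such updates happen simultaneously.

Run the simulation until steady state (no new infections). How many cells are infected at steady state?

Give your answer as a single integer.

Step 0 (initial): 1 infected
Step 1: +4 new -> 5 infected
Step 2: +6 new -> 11 infected
Step 3: +5 new -> 16 infected
Step 4: +6 new -> 22 infected
Step 5: +7 new -> 29 infected
Step 6: +8 new -> 37 infected
Step 7: +6 new -> 43 infected
Step 8: +4 new -> 47 infected
Step 9: +2 new -> 49 infected
Step 10: +1 new -> 50 infected
Step 11: +0 new -> 50 infected

Answer: 50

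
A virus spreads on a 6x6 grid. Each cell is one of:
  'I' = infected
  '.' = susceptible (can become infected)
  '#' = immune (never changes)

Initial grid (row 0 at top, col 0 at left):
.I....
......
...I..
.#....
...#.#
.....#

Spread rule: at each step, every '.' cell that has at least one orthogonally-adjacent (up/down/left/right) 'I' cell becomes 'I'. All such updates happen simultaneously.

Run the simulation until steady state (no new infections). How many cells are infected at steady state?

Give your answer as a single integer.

Answer: 32

Derivation:
Step 0 (initial): 2 infected
Step 1: +7 new -> 9 infected
Step 2: +8 new -> 17 infected
Step 3: +6 new -> 23 infected
Step 4: +5 new -> 28 infected
Step 5: +3 new -> 31 infected
Step 6: +1 new -> 32 infected
Step 7: +0 new -> 32 infected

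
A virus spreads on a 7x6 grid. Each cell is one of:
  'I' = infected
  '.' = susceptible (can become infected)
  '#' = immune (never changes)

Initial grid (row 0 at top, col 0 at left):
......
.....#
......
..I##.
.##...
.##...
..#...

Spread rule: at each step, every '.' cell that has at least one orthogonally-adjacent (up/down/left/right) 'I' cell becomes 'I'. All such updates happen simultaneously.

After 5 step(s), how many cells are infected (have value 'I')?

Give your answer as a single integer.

Answer: 23

Derivation:
Step 0 (initial): 1 infected
Step 1: +2 new -> 3 infected
Step 2: +4 new -> 7 infected
Step 3: +6 new -> 13 infected
Step 4: +6 new -> 19 infected
Step 5: +4 new -> 23 infected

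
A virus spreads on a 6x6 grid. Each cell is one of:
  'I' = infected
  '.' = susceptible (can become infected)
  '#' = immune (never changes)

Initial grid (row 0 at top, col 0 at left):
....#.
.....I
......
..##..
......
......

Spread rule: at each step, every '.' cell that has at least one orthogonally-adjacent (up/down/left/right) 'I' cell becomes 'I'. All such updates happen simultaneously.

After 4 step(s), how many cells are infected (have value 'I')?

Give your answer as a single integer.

Answer: 17

Derivation:
Step 0 (initial): 1 infected
Step 1: +3 new -> 4 infected
Step 2: +3 new -> 7 infected
Step 3: +5 new -> 12 infected
Step 4: +5 new -> 17 infected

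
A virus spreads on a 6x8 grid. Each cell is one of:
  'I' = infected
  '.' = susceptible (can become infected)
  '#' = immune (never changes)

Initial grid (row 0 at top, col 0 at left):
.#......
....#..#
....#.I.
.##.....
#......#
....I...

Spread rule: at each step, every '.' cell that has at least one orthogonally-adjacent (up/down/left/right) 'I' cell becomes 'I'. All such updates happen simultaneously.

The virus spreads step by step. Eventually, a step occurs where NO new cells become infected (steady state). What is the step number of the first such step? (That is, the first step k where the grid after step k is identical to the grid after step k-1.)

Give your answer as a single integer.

Step 0 (initial): 2 infected
Step 1: +7 new -> 9 infected
Step 2: +10 new -> 19 infected
Step 3: +6 new -> 25 infected
Step 4: +4 new -> 29 infected
Step 5: +3 new -> 32 infected
Step 6: +3 new -> 35 infected
Step 7: +2 new -> 37 infected
Step 8: +2 new -> 39 infected
Step 9: +1 new -> 40 infected
Step 10: +0 new -> 40 infected

Answer: 10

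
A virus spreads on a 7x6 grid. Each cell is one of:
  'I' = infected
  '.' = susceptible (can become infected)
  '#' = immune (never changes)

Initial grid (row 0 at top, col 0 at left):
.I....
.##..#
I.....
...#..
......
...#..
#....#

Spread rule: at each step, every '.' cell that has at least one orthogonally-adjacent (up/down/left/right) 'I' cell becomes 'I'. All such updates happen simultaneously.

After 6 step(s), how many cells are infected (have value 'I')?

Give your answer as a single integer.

Answer: 30

Derivation:
Step 0 (initial): 2 infected
Step 1: +5 new -> 7 infected
Step 2: +4 new -> 11 infected
Step 3: +6 new -> 17 infected
Step 4: +5 new -> 22 infected
Step 5: +5 new -> 27 infected
Step 6: +3 new -> 30 infected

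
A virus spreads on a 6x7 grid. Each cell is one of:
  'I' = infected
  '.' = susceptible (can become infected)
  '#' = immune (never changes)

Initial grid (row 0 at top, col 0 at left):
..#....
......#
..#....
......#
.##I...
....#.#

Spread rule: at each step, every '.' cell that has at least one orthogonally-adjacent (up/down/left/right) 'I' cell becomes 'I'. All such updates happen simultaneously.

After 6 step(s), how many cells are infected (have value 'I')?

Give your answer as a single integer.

Answer: 32

Derivation:
Step 0 (initial): 1 infected
Step 1: +3 new -> 4 infected
Step 2: +5 new -> 9 infected
Step 3: +7 new -> 16 infected
Step 4: +7 new -> 23 infected
Step 5: +6 new -> 29 infected
Step 6: +3 new -> 32 infected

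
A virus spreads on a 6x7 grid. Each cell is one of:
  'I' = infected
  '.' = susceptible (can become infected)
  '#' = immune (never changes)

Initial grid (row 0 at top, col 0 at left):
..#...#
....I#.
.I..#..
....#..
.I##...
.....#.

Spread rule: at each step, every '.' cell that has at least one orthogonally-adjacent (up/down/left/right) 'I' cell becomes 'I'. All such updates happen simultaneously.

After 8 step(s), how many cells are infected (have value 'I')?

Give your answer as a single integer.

Step 0 (initial): 3 infected
Step 1: +8 new -> 11 infected
Step 2: +10 new -> 21 infected
Step 3: +3 new -> 24 infected
Step 4: +1 new -> 25 infected
Step 5: +1 new -> 26 infected
Step 6: +1 new -> 27 infected
Step 7: +2 new -> 29 infected
Step 8: +3 new -> 32 infected

Answer: 32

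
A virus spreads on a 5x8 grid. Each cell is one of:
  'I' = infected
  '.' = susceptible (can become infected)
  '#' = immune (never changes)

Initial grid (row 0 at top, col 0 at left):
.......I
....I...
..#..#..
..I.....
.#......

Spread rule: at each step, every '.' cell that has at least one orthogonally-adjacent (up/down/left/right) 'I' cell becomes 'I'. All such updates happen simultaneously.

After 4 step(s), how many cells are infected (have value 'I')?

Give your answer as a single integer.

Step 0 (initial): 3 infected
Step 1: +9 new -> 12 infected
Step 2: +10 new -> 22 infected
Step 3: +8 new -> 30 infected
Step 4: +5 new -> 35 infected

Answer: 35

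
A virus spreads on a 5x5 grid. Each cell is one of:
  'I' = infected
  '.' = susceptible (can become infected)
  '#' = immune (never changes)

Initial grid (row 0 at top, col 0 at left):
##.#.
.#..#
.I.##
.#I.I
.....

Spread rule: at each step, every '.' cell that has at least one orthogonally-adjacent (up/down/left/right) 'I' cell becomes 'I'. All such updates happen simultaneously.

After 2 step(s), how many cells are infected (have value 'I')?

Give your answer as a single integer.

Step 0 (initial): 3 infected
Step 1: +5 new -> 8 infected
Step 2: +5 new -> 13 infected

Answer: 13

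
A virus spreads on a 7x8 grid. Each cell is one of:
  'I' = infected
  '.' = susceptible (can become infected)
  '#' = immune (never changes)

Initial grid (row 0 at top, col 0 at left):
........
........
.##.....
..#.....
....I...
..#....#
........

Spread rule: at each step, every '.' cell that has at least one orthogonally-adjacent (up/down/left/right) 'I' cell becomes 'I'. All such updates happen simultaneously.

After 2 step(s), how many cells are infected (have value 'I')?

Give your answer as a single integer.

Answer: 13

Derivation:
Step 0 (initial): 1 infected
Step 1: +4 new -> 5 infected
Step 2: +8 new -> 13 infected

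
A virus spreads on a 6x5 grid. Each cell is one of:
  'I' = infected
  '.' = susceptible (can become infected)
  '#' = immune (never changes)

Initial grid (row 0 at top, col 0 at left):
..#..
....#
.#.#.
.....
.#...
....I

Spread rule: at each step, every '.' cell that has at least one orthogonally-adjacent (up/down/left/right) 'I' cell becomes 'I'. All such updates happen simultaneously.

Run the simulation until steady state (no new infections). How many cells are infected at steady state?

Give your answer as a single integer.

Step 0 (initial): 1 infected
Step 1: +2 new -> 3 infected
Step 2: +3 new -> 6 infected
Step 3: +4 new -> 10 infected
Step 4: +2 new -> 12 infected
Step 5: +3 new -> 15 infected
Step 6: +2 new -> 17 infected
Step 7: +3 new -> 20 infected
Step 8: +3 new -> 23 infected
Step 9: +2 new -> 25 infected
Step 10: +0 new -> 25 infected

Answer: 25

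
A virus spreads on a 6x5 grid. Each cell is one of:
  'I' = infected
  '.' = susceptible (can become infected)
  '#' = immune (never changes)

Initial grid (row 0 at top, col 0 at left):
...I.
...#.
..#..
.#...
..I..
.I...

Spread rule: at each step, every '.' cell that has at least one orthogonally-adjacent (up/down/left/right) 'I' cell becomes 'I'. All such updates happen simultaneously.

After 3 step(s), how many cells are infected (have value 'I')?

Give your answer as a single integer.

Step 0 (initial): 3 infected
Step 1: +7 new -> 10 infected
Step 2: +7 new -> 17 infected
Step 3: +7 new -> 24 infected

Answer: 24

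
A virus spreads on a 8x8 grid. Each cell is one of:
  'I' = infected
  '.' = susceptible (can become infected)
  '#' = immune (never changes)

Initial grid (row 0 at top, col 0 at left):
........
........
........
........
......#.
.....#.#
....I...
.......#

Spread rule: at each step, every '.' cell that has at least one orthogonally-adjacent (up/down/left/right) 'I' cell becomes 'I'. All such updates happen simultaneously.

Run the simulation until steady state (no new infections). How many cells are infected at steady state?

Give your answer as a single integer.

Answer: 60

Derivation:
Step 0 (initial): 1 infected
Step 1: +4 new -> 5 infected
Step 2: +6 new -> 11 infected
Step 3: +9 new -> 20 infected
Step 4: +7 new -> 27 infected
Step 5: +8 new -> 35 infected
Step 6: +8 new -> 43 infected
Step 7: +8 new -> 51 infected
Step 8: +5 new -> 56 infected
Step 9: +3 new -> 59 infected
Step 10: +1 new -> 60 infected
Step 11: +0 new -> 60 infected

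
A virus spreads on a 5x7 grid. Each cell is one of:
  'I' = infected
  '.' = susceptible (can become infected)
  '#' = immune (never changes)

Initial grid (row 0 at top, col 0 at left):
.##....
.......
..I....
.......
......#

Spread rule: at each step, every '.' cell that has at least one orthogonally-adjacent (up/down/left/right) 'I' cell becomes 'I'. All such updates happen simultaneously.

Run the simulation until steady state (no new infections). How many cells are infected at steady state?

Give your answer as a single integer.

Answer: 32

Derivation:
Step 0 (initial): 1 infected
Step 1: +4 new -> 5 infected
Step 2: +7 new -> 12 infected
Step 3: +8 new -> 20 infected
Step 4: +7 new -> 27 infected
Step 5: +4 new -> 31 infected
Step 6: +1 new -> 32 infected
Step 7: +0 new -> 32 infected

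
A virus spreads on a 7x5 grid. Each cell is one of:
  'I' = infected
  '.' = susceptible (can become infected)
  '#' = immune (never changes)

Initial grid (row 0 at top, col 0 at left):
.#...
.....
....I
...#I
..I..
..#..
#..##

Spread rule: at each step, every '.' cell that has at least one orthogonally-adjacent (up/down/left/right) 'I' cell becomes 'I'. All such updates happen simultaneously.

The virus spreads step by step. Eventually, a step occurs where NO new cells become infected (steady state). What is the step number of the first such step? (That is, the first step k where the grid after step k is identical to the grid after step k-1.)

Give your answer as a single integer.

Answer: 7

Derivation:
Step 0 (initial): 3 infected
Step 1: +6 new -> 9 infected
Step 2: +8 new -> 17 infected
Step 3: +6 new -> 23 infected
Step 4: +4 new -> 27 infected
Step 5: +1 new -> 28 infected
Step 6: +1 new -> 29 infected
Step 7: +0 new -> 29 infected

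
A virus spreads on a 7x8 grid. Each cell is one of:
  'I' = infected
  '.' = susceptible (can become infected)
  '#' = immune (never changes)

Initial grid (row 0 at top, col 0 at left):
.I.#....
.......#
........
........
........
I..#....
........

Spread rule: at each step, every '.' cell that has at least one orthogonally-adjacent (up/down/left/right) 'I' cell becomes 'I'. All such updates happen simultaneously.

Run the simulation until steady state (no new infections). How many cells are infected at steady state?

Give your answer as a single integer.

Step 0 (initial): 2 infected
Step 1: +6 new -> 8 infected
Step 2: +7 new -> 15 infected
Step 3: +6 new -> 21 infected
Step 4: +5 new -> 26 infected
Step 5: +6 new -> 32 infected
Step 6: +7 new -> 39 infected
Step 7: +6 new -> 45 infected
Step 8: +6 new -> 51 infected
Step 9: +2 new -> 53 infected
Step 10: +0 new -> 53 infected

Answer: 53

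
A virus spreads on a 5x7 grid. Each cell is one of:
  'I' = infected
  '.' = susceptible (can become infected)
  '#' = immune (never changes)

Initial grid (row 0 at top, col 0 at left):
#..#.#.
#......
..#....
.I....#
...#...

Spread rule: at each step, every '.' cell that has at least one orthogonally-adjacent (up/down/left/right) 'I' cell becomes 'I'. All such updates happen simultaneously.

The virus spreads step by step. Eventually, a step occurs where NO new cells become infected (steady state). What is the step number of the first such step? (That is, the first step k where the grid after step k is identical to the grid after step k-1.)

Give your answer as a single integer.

Answer: 9

Derivation:
Step 0 (initial): 1 infected
Step 1: +4 new -> 5 infected
Step 2: +5 new -> 10 infected
Step 3: +4 new -> 14 infected
Step 4: +5 new -> 19 infected
Step 5: +3 new -> 22 infected
Step 6: +4 new -> 26 infected
Step 7: +1 new -> 27 infected
Step 8: +1 new -> 28 infected
Step 9: +0 new -> 28 infected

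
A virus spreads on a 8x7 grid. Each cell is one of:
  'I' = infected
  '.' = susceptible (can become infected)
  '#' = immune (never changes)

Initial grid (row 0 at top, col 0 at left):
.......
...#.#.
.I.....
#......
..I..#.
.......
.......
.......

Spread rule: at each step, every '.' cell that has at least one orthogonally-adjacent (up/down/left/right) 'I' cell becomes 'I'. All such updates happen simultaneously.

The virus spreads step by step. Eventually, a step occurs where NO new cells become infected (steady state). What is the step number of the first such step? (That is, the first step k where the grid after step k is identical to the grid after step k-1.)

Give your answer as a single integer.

Answer: 8

Derivation:
Step 0 (initial): 2 infected
Step 1: +8 new -> 10 infected
Step 2: +10 new -> 20 infected
Step 3: +9 new -> 29 infected
Step 4: +9 new -> 38 infected
Step 5: +7 new -> 45 infected
Step 6: +5 new -> 50 infected
Step 7: +2 new -> 52 infected
Step 8: +0 new -> 52 infected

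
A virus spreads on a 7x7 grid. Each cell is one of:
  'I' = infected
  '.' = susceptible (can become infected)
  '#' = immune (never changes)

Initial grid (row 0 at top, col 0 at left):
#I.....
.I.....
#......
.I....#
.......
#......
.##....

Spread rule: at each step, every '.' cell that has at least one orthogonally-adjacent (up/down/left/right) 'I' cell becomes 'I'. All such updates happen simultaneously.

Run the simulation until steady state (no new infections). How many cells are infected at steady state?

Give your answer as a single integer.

Answer: 42

Derivation:
Step 0 (initial): 3 infected
Step 1: +7 new -> 10 infected
Step 2: +7 new -> 17 infected
Step 3: +6 new -> 23 infected
Step 4: +6 new -> 29 infected
Step 5: +6 new -> 35 infected
Step 6: +4 new -> 39 infected
Step 7: +2 new -> 41 infected
Step 8: +1 new -> 42 infected
Step 9: +0 new -> 42 infected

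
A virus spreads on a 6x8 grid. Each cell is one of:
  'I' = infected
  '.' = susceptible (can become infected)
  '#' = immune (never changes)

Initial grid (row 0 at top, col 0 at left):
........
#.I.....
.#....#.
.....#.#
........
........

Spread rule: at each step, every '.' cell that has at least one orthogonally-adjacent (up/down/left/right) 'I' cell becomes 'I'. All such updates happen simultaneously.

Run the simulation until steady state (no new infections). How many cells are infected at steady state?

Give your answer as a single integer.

Step 0 (initial): 1 infected
Step 1: +4 new -> 5 infected
Step 2: +5 new -> 10 infected
Step 3: +7 new -> 17 infected
Step 4: +8 new -> 25 infected
Step 5: +7 new -> 32 infected
Step 6: +5 new -> 37 infected
Step 7: +2 new -> 39 infected
Step 8: +3 new -> 42 infected
Step 9: +1 new -> 43 infected
Step 10: +0 new -> 43 infected

Answer: 43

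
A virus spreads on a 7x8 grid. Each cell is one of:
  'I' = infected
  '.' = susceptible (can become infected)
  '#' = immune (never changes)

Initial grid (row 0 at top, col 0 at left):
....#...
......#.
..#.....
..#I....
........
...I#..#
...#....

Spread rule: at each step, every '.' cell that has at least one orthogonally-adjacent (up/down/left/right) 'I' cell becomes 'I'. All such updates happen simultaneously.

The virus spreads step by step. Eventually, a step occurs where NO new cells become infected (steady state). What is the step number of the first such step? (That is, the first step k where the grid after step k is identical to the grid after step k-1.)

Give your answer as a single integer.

Answer: 8

Derivation:
Step 0 (initial): 2 infected
Step 1: +4 new -> 6 infected
Step 2: +7 new -> 13 infected
Step 3: +9 new -> 22 infected
Step 4: +10 new -> 32 infected
Step 5: +9 new -> 41 infected
Step 6: +6 new -> 47 infected
Step 7: +2 new -> 49 infected
Step 8: +0 new -> 49 infected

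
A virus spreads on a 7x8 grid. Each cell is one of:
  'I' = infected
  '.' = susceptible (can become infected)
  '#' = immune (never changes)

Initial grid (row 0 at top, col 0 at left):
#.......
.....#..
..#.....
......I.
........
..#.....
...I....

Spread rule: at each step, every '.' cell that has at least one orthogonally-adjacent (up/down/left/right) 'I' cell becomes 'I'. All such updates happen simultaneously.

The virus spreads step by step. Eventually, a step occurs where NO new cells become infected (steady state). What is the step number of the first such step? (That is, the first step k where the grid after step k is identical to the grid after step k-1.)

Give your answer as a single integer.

Step 0 (initial): 2 infected
Step 1: +7 new -> 9 infected
Step 2: +11 new -> 20 infected
Step 3: +11 new -> 31 infected
Step 4: +8 new -> 39 infected
Step 5: +4 new -> 43 infected
Step 6: +4 new -> 47 infected
Step 7: +3 new -> 50 infected
Step 8: +2 new -> 52 infected
Step 9: +0 new -> 52 infected

Answer: 9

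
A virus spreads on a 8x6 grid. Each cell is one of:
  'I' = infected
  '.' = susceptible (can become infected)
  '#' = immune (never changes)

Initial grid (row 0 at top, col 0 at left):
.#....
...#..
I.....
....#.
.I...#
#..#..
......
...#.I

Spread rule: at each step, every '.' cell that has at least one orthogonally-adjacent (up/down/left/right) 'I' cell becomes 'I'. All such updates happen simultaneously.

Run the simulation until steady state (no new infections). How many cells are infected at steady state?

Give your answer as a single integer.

Step 0 (initial): 3 infected
Step 1: +9 new -> 12 infected
Step 2: +9 new -> 21 infected
Step 3: +9 new -> 30 infected
Step 4: +4 new -> 34 infected
Step 5: +3 new -> 37 infected
Step 6: +3 new -> 40 infected
Step 7: +1 new -> 41 infected
Step 8: +0 new -> 41 infected

Answer: 41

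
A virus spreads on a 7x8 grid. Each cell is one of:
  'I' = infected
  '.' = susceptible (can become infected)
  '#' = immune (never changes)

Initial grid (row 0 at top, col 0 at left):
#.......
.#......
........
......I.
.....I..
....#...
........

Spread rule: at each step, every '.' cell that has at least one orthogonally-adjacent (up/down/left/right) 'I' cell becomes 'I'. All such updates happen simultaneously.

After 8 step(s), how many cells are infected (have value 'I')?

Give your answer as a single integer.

Step 0 (initial): 2 infected
Step 1: +6 new -> 8 infected
Step 2: +8 new -> 16 infected
Step 3: +10 new -> 26 infected
Step 4: +9 new -> 35 infected
Step 5: +7 new -> 42 infected
Step 6: +6 new -> 48 infected
Step 7: +3 new -> 51 infected
Step 8: +2 new -> 53 infected

Answer: 53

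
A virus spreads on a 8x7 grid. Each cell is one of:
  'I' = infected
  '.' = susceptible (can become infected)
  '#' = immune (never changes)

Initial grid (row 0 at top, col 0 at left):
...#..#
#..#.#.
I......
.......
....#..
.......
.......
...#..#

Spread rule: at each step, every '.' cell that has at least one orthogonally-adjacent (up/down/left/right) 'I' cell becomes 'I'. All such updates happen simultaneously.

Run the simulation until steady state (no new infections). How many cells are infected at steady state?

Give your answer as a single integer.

Answer: 48

Derivation:
Step 0 (initial): 1 infected
Step 1: +2 new -> 3 infected
Step 2: +4 new -> 7 infected
Step 3: +6 new -> 13 infected
Step 4: +7 new -> 20 infected
Step 5: +7 new -> 27 infected
Step 6: +6 new -> 33 infected
Step 7: +7 new -> 40 infected
Step 8: +3 new -> 43 infected
Step 9: +3 new -> 46 infected
Step 10: +2 new -> 48 infected
Step 11: +0 new -> 48 infected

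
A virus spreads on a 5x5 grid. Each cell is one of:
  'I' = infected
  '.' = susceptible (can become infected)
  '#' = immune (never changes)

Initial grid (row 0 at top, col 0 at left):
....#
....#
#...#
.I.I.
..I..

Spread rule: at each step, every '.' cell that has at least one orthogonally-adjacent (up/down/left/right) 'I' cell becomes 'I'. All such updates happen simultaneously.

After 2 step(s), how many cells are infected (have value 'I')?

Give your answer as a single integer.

Answer: 15

Derivation:
Step 0 (initial): 3 infected
Step 1: +7 new -> 10 infected
Step 2: +5 new -> 15 infected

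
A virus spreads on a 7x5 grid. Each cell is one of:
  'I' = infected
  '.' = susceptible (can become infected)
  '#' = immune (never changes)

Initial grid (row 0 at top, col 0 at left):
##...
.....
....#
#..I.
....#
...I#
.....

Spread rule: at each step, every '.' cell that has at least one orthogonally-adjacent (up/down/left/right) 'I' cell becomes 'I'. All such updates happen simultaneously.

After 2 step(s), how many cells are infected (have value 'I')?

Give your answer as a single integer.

Step 0 (initial): 2 infected
Step 1: +6 new -> 8 infected
Step 2: +7 new -> 15 infected

Answer: 15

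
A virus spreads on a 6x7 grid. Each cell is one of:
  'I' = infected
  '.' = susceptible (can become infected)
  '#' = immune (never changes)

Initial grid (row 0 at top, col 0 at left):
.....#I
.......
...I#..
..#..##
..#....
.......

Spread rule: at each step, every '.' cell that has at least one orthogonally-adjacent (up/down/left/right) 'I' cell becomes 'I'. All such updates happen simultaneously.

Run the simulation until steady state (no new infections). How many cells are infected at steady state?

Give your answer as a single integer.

Answer: 36

Derivation:
Step 0 (initial): 2 infected
Step 1: +4 new -> 6 infected
Step 2: +8 new -> 14 infected
Step 3: +8 new -> 22 infected
Step 4: +7 new -> 29 infected
Step 5: +5 new -> 34 infected
Step 6: +2 new -> 36 infected
Step 7: +0 new -> 36 infected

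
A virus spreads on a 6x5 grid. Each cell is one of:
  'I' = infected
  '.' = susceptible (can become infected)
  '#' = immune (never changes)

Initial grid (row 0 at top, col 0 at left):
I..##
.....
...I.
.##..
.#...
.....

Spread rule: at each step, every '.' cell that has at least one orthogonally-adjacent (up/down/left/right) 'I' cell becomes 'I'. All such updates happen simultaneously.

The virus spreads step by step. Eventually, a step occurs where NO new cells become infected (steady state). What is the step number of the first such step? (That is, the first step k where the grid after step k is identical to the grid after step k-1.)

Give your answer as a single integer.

Answer: 6

Derivation:
Step 0 (initial): 2 infected
Step 1: +6 new -> 8 infected
Step 2: +8 new -> 16 infected
Step 3: +4 new -> 20 infected
Step 4: +3 new -> 23 infected
Step 5: +2 new -> 25 infected
Step 6: +0 new -> 25 infected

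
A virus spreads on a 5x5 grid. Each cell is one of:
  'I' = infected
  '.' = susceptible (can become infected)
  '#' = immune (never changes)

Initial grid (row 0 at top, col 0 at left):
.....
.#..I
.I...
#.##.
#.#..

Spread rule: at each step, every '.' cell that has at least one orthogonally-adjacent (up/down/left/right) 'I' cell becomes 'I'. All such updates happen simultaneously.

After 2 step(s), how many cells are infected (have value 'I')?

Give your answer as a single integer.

Answer: 14

Derivation:
Step 0 (initial): 2 infected
Step 1: +6 new -> 8 infected
Step 2: +6 new -> 14 infected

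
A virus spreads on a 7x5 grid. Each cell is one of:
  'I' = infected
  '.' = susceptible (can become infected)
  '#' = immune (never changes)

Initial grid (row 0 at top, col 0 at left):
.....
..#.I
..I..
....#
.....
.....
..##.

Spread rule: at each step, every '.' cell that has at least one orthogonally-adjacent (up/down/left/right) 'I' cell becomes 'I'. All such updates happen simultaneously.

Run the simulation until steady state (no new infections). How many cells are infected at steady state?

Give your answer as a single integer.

Step 0 (initial): 2 infected
Step 1: +6 new -> 8 infected
Step 2: +6 new -> 14 infected
Step 3: +7 new -> 21 infected
Step 4: +5 new -> 26 infected
Step 5: +3 new -> 29 infected
Step 6: +2 new -> 31 infected
Step 7: +0 new -> 31 infected

Answer: 31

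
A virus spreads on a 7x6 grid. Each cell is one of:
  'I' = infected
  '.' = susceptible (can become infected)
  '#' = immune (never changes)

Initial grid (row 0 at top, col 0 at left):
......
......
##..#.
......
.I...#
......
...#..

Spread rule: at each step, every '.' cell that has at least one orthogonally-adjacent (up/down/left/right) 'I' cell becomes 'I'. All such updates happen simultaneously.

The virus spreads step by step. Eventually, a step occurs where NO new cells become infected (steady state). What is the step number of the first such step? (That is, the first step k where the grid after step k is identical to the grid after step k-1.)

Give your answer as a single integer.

Step 0 (initial): 1 infected
Step 1: +4 new -> 5 infected
Step 2: +6 new -> 11 infected
Step 3: +6 new -> 17 infected
Step 4: +4 new -> 21 infected
Step 5: +6 new -> 27 infected
Step 6: +6 new -> 33 infected
Step 7: +3 new -> 36 infected
Step 8: +1 new -> 37 infected
Step 9: +0 new -> 37 infected

Answer: 9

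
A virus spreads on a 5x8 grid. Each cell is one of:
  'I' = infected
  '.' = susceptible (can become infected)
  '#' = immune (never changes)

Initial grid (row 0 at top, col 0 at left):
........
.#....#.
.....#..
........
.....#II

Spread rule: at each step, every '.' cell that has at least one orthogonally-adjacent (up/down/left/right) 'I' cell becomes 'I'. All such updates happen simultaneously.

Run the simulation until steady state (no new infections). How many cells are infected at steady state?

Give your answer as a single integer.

Step 0 (initial): 2 infected
Step 1: +2 new -> 4 infected
Step 2: +3 new -> 7 infected
Step 3: +2 new -> 9 infected
Step 4: +4 new -> 13 infected
Step 5: +5 new -> 18 infected
Step 6: +7 new -> 25 infected
Step 7: +5 new -> 30 infected
Step 8: +3 new -> 33 infected
Step 9: +2 new -> 35 infected
Step 10: +1 new -> 36 infected
Step 11: +0 new -> 36 infected

Answer: 36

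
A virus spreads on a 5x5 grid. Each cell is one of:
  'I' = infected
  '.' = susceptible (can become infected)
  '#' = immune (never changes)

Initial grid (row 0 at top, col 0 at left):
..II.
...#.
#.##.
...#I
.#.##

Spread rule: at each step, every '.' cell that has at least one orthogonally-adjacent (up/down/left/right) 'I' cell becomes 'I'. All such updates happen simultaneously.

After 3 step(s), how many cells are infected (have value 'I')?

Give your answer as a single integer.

Step 0 (initial): 3 infected
Step 1: +4 new -> 7 infected
Step 2: +3 new -> 10 infected
Step 3: +2 new -> 12 infected

Answer: 12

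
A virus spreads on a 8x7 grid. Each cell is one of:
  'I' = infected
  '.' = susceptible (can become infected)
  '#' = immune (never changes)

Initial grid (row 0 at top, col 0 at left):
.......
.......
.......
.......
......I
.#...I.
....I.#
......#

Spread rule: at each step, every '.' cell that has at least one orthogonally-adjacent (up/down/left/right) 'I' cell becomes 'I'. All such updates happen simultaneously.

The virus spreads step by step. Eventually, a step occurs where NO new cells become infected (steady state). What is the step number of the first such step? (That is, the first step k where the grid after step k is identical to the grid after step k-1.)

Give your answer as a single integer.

Answer: 11

Derivation:
Step 0 (initial): 3 infected
Step 1: +7 new -> 10 infected
Step 2: +7 new -> 17 infected
Step 3: +7 new -> 24 infected
Step 4: +7 new -> 31 infected
Step 5: +7 new -> 38 infected
Step 6: +5 new -> 43 infected
Step 7: +4 new -> 47 infected
Step 8: +3 new -> 50 infected
Step 9: +2 new -> 52 infected
Step 10: +1 new -> 53 infected
Step 11: +0 new -> 53 infected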